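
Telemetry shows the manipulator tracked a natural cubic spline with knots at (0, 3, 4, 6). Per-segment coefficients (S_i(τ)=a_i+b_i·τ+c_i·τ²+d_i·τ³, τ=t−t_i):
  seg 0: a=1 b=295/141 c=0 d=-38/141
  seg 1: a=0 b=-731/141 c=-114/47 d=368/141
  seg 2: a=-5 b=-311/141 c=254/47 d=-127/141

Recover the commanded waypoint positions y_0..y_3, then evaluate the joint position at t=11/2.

y_0=1 y_1=0 y_2=-5 y_3=5
S(11/2) = 305/376

y_0 = S_0(0) = a_0 = 1
y_1 = S_1(0) = a_1 = 0
y_2 = S_2(0) = a_2 = -5
y_3 = S_2(2) = 5
t_q=11/2 is in segment 2 (τ=3/2); S_2(τ)=305/376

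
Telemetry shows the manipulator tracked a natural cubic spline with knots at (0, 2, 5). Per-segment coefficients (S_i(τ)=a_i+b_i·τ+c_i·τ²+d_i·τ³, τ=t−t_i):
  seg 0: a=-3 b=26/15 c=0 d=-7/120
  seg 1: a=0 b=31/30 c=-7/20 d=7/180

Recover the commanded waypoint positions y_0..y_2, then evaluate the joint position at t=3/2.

y_0 = S_0(0) = a_0 = -3
y_1 = S_1(0) = a_1 = 0
y_2 = S_1(3) = 1
t_q=3/2 is in segment 0 (τ=3/2); S_0(τ)=-191/320

y_0=-3 y_1=0 y_2=1
S(3/2) = -191/320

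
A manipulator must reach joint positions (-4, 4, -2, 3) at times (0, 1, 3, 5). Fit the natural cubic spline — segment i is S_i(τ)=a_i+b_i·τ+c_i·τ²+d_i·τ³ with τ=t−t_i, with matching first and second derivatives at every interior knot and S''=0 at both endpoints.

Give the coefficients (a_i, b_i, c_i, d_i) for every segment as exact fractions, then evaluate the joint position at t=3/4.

Δ: Δ0=8, Δ1=-3, Δ2=5/2
row 1: diag=6, rhs=-66; c'=1/3, d'=-11
row 2: denom=8−2·1/3=22/3; d'=(33−2·-11)/(22/3)=15/2
back: M2=15/2
back: M1=-11−1/3·15/2=-27/2
M: M0=0, M1=-27/2, M2=15/2, M3=0
seg 0: a=-4, c=M0/2=0, d=(M1−M0)/(6·1)=-9/4, b=Δ0−h0·(2M0+M1)/6=41/4
seg 1: a=4, c=M1/2=-27/4, d=(M2−M1)/(6·2)=7/4, b=Δ1−h1·(2M1+M2)/6=7/2
seg 2: a=-2, c=M2/2=15/4, d=(M3−M2)/(6·2)=-5/8, b=Δ2−h2·(2M2+M3)/6=-5/2
t_q=3/4 → seg 0, τ=3/4; S=-4+41/4·τ+0·τ²+-9/4·τ³=701/256

  seg 0: a=-4 b=41/4 c=0 d=-9/4
  seg 1: a=4 b=7/2 c=-27/4 d=7/4
  seg 2: a=-2 b=-5/2 c=15/4 d=-5/8
S(3/4) = 701/256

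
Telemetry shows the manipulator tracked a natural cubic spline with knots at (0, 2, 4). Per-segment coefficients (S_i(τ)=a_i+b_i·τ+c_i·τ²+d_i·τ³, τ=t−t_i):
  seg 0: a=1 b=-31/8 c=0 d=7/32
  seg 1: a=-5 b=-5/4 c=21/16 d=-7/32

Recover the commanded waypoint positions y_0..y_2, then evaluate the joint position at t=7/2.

y_0=1 y_1=-5 y_2=-4
S(7/2) = -1193/256

y_0 = S_0(0) = a_0 = 1
y_1 = S_1(0) = a_1 = -5
y_2 = S_1(2) = -4
t_q=7/2 is in segment 1 (τ=3/2); S_1(τ)=-1193/256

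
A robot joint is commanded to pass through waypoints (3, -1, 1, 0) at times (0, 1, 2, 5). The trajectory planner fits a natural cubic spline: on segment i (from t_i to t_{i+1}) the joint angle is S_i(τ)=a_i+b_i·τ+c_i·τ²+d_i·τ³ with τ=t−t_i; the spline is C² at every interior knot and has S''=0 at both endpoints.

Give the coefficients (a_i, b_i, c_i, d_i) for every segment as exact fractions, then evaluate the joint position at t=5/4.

Δ: Δ0=-4, Δ1=2, Δ2=-1/3
row 1: diag=4, rhs=36; c'=1/4, d'=9
row 2: denom=8−1·1/4=31/4; d'=(-14−1·9)/(31/4)=-92/31
back: M2=-92/31
back: M1=9−1/4·-92/31=302/31
M: M0=0, M1=302/31, M2=-92/31, M3=0
seg 0: a=3, c=M0/2=0, d=(M1−M0)/(6·1)=151/93, b=Δ0−h0·(2M0+M1)/6=-523/93
seg 1: a=-1, c=M1/2=151/31, d=(M2−M1)/(6·1)=-197/93, b=Δ1−h1·(2M1+M2)/6=-70/93
seg 2: a=1, c=M2/2=-46/31, d=(M3−M2)/(6·3)=46/279, b=Δ2−h2·(2M2+M3)/6=245/93
t_q=5/4 → seg 1, τ=1/4; S=-1+-70/93·τ+151/31·τ²+-197/93·τ³=-1819/1984

  seg 0: a=3 b=-523/93 c=0 d=151/93
  seg 1: a=-1 b=-70/93 c=151/31 d=-197/93
  seg 2: a=1 b=245/93 c=-46/31 d=46/279
S(5/4) = -1819/1984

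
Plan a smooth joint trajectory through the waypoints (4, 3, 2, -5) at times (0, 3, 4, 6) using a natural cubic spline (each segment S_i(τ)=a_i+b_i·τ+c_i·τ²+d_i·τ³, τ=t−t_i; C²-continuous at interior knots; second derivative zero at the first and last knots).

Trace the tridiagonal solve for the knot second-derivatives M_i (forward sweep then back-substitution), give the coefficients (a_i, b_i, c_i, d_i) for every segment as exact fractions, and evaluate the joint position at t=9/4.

  seg 0: a=4 b=-67/282 c=0 d=-1/94
  seg 1: a=3 b=-74/141 c=-9/94 d=-107/282
  seg 2: a=2 b=-523/282 c=-58/47 d=29/141
S(9/4) = 20119/6016

Δ: Δ0=-1/3, Δ1=-1, Δ2=-7/2
row 1: diag=8, rhs=-4; c'=1/8, d'=-1/2
row 2: denom=6−1·1/8=47/8; d'=(-15−1·-1/2)/(47/8)=-116/47
back: M2=-116/47
back: M1=-1/2−1/8·-116/47=-9/47
M: M0=0, M1=-9/47, M2=-116/47, M3=0
seg 0: a=4, c=M0/2=0, d=(M1−M0)/(6·3)=-1/94, b=Δ0−h0·(2M0+M1)/6=-67/282
seg 1: a=3, c=M1/2=-9/94, d=(M2−M1)/(6·1)=-107/282, b=Δ1−h1·(2M1+M2)/6=-74/141
seg 2: a=2, c=M2/2=-58/47, d=(M3−M2)/(6·2)=29/141, b=Δ2−h2·(2M2+M3)/6=-523/282
t_q=9/4 → seg 0, τ=9/4; S=4+-67/282·τ+0·τ²+-1/94·τ³=20119/6016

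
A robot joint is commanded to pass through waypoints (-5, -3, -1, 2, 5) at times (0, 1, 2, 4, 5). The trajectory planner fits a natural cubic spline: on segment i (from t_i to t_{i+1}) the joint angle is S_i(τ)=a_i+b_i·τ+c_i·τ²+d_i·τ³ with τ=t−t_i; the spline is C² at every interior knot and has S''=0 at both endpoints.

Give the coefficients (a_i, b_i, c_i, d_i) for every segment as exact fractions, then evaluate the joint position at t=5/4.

Δ: Δ0=2, Δ1=2, Δ2=3/2, Δ3=3
row 1: diag=4, rhs=0; c'=1/4, d'=0
row 2: denom=6−1·1/4=23/4; d'=(-3−1·0)/(23/4)=-12/23
row 3: denom=6−2·8/23=122/23; d'=(9−2·-12/23)/(122/23)=231/122
back: M3=231/122
back: M2=-12/23−8/23·231/122=-72/61
back: M1=0−1/4·-72/61=18/61
M: M0=0, M1=18/61, M2=-72/61, M3=231/122, M4=0
seg 0: a=-5, c=M0/2=0, d=(M1−M0)/(6·1)=3/61, b=Δ0−h0·(2M0+M1)/6=119/61
seg 1: a=-3, c=M1/2=9/61, d=(M2−M1)/(6·1)=-15/61, b=Δ1−h1·(2M1+M2)/6=128/61
seg 2: a=-1, c=M2/2=-36/61, d=(M3−M2)/(6·2)=125/488, b=Δ2−h2·(2M2+M3)/6=101/61
seg 3: a=2, c=M3/2=231/244, d=(M4−M3)/(6·1)=-77/244, b=Δ3−h3·(2M3+M4)/6=289/122
t_q=5/4 → seg 1, τ=1/4; S=-3+128/61·τ+9/61·τ²+-15/61·τ³=-9643/3904

  seg 0: a=-5 b=119/61 c=0 d=3/61
  seg 1: a=-3 b=128/61 c=9/61 d=-15/61
  seg 2: a=-1 b=101/61 c=-36/61 d=125/488
  seg 3: a=2 b=289/122 c=231/244 d=-77/244
S(5/4) = -9643/3904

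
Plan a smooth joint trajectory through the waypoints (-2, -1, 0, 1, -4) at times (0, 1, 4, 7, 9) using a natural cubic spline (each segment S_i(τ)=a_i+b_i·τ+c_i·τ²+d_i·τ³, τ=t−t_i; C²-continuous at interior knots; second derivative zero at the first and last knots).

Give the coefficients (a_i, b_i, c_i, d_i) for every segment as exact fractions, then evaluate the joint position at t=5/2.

Δ: Δ0=1, Δ1=1/3, Δ2=1/3, Δ3=-5/2
row 1: diag=8, rhs=-4; c'=3/8, d'=-1/2
row 2: denom=12−3·3/8=87/8; d'=(0−3·-1/2)/(87/8)=4/29
row 3: denom=10−3·8/29=266/29; d'=(-17−3·4/29)/(266/29)=-505/266
back: M3=-505/266
back: M2=4/29−8/29·-505/266=88/133
back: M1=-1/2−3/8·88/133=-199/266
M: M0=0, M1=-199/266, M2=88/133, M3=-505/266, M4=0
seg 0: a=-2, c=M0/2=0, d=(M1−M0)/(6·1)=-199/1596, b=Δ0−h0·(2M0+M1)/6=1795/1596
seg 1: a=-1, c=M1/2=-199/532, d=(M2−M1)/(6·3)=125/1596, b=Δ1−h1·(2M1+M2)/6=599/798
seg 2: a=0, c=M2/2=44/133, d=(M3−M2)/(6·3)=-227/1596, b=Δ2−h2·(2M2+M3)/6=991/1596
seg 3: a=1, c=M3/2=-505/532, d=(M4−M3)/(6·2)=505/3192, b=Δ3−h3·(2M3+M4)/6=-985/798
t_q=5/2 → seg 1, τ=3/2; S=-1+599/798·τ+-199/532·τ²+125/1596·τ³=-1921/4256

  seg 0: a=-2 b=1795/1596 c=0 d=-199/1596
  seg 1: a=-1 b=599/798 c=-199/532 d=125/1596
  seg 2: a=0 b=991/1596 c=44/133 d=-227/1596
  seg 3: a=1 b=-985/798 c=-505/532 d=505/3192
S(5/2) = -1921/4256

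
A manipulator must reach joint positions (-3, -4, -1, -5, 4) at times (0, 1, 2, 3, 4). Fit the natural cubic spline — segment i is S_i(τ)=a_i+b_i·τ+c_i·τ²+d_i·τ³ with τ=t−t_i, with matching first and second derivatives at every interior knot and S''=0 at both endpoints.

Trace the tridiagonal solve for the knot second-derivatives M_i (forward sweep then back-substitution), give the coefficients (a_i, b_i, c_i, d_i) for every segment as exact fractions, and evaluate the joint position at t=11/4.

  seg 0: a=-3 b=-157/56 c=0 d=101/56
  seg 1: a=-4 b=73/28 c=303/56 d=-281/56
  seg 2: a=-1 b=-13/8 c=-135/14 d=407/56
  seg 3: a=-5 b=25/28 c=681/56 d=-227/56
S(11/4) = -16403/3584

Δ: Δ0=-1, Δ1=3, Δ2=-4, Δ3=9
row 1: diag=4, rhs=24; c'=1/4, d'=6
row 2: denom=4−1·1/4=15/4; d'=(-42−1·6)/(15/4)=-64/5
row 3: denom=4−1·4/15=56/15; d'=(78−1·-64/5)/(56/15)=681/28
back: M3=681/28
back: M2=-64/5−4/15·681/28=-135/7
back: M1=6−1/4·-135/7=303/28
M: M0=0, M1=303/28, M2=-135/7, M3=681/28, M4=0
seg 0: a=-3, c=M0/2=0, d=(M1−M0)/(6·1)=101/56, b=Δ0−h0·(2M0+M1)/6=-157/56
seg 1: a=-4, c=M1/2=303/56, d=(M2−M1)/(6·1)=-281/56, b=Δ1−h1·(2M1+M2)/6=73/28
seg 2: a=-1, c=M2/2=-135/14, d=(M3−M2)/(6·1)=407/56, b=Δ2−h2·(2M2+M3)/6=-13/8
seg 3: a=-5, c=M3/2=681/56, d=(M4−M3)/(6·1)=-227/56, b=Δ3−h3·(2M3+M4)/6=25/28
t_q=11/4 → seg 2, τ=3/4; S=-1+-13/8·τ+-135/14·τ²+407/56·τ³=-16403/3584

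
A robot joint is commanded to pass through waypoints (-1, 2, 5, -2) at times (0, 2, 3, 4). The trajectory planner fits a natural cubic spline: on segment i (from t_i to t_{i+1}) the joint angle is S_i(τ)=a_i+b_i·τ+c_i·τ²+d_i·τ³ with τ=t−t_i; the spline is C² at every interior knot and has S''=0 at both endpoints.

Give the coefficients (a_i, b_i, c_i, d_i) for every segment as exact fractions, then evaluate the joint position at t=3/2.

  seg 0: a=-1 b=5/46 c=0 d=8/23
  seg 1: a=2 b=197/46 c=48/23 d=-155/46
  seg 2: a=5 b=-38/23 c=-369/46 d=123/46
S(3/2) = 31/92

Δ: Δ0=3/2, Δ1=3, Δ2=-7
row 1: diag=6, rhs=9; c'=1/6, d'=3/2
row 2: denom=4−1·1/6=23/6; d'=(-60−1·3/2)/(23/6)=-369/23
back: M2=-369/23
back: M1=3/2−1/6·-369/23=96/23
M: M0=0, M1=96/23, M2=-369/23, M3=0
seg 0: a=-1, c=M0/2=0, d=(M1−M0)/(6·2)=8/23, b=Δ0−h0·(2M0+M1)/6=5/46
seg 1: a=2, c=M1/2=48/23, d=(M2−M1)/(6·1)=-155/46, b=Δ1−h1·(2M1+M2)/6=197/46
seg 2: a=5, c=M2/2=-369/46, d=(M3−M2)/(6·1)=123/46, b=Δ2−h2·(2M2+M3)/6=-38/23
t_q=3/2 → seg 0, τ=3/2; S=-1+5/46·τ+0·τ²+8/23·τ³=31/92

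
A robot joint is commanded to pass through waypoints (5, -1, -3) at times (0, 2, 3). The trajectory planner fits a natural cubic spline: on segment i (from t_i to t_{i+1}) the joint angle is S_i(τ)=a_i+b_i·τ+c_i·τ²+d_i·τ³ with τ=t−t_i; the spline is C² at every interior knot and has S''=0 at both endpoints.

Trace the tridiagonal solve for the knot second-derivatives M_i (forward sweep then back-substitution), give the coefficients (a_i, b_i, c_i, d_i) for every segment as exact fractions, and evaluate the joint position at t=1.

  seg 0: a=5 b=-10/3 c=0 d=1/12
  seg 1: a=-1 b=-7/3 c=1/2 d=-1/6
S(1) = 7/4

Δ: Δ0=-3, Δ1=-2
row 1: diag=6, rhs=6; c'=1/6, d'=1
back: M1=1
M: M0=0, M1=1, M2=0
seg 0: a=5, c=M0/2=0, d=(M1−M0)/(6·2)=1/12, b=Δ0−h0·(2M0+M1)/6=-10/3
seg 1: a=-1, c=M1/2=1/2, d=(M2−M1)/(6·1)=-1/6, b=Δ1−h1·(2M1+M2)/6=-7/3
t_q=1 → seg 0, τ=1; S=5+-10/3·τ+0·τ²+1/12·τ³=7/4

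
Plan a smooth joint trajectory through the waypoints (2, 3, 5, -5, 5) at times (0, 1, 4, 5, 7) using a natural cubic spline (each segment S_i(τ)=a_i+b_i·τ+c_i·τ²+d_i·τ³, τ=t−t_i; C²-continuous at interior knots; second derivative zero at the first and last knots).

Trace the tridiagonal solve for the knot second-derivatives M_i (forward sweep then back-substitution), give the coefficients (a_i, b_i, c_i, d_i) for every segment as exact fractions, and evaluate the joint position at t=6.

Δ: Δ0=1, Δ1=2/3, Δ2=-10, Δ3=5
row 1: diag=8, rhs=-2; c'=3/8, d'=-1/4
row 2: denom=8−3·3/8=55/8; d'=(-64−3·-1/4)/(55/8)=-46/5
row 3: denom=6−1·8/55=322/55; d'=(90−1·-46/5)/(322/55)=2728/161
back: M3=2728/161
back: M2=-46/5−8/55·2728/161=-1878/161
back: M1=-1/4−3/8·-1878/161=664/161
M: M0=0, M1=664/161, M2=-1878/161, M3=2728/161, M4=0
seg 0: a=2, c=M0/2=0, d=(M1−M0)/(6·1)=332/483, b=Δ0−h0·(2M0+M1)/6=151/483
seg 1: a=3, c=M1/2=332/161, d=(M2−M1)/(6·3)=-1271/1449, b=Δ1−h1·(2M1+M2)/6=1147/483
seg 2: a=5, c=M2/2=-939/161, d=(M3−M2)/(6·1)=329/69, b=Δ2−h2·(2M2+M3)/6=-4316/483
seg 3: a=-5, c=M3/2=1364/161, d=(M4−M3)/(6·2)=-682/483, b=Δ3−h3·(2M3+M4)/6=-3041/483
t_q=6 → seg 3, τ=1; S=-5+-3041/483·τ+1364/161·τ²+-682/483·τ³=-682/161

  seg 0: a=2 b=151/483 c=0 d=332/483
  seg 1: a=3 b=1147/483 c=332/161 d=-1271/1449
  seg 2: a=5 b=-4316/483 c=-939/161 d=329/69
  seg 3: a=-5 b=-3041/483 c=1364/161 d=-682/483
S(6) = -682/161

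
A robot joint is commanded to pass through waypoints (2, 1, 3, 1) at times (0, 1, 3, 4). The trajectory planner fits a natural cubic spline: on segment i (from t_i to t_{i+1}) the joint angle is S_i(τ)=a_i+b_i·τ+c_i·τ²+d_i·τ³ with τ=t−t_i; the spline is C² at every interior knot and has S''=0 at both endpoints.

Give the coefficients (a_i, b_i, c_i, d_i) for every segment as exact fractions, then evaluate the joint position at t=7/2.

  seg 0: a=2 b=-25/16 c=0 d=9/16
  seg 1: a=1 b=1/8 c=27/16 d=-5/8
  seg 2: a=3 b=-5/8 c=-33/16 d=11/16
S(7/2) = 289/128

Δ: Δ0=-1, Δ1=1, Δ2=-2
row 1: diag=6, rhs=12; c'=1/3, d'=2
row 2: denom=6−2·1/3=16/3; d'=(-18−2·2)/(16/3)=-33/8
back: M2=-33/8
back: M1=2−1/3·-33/8=27/8
M: M0=0, M1=27/8, M2=-33/8, M3=0
seg 0: a=2, c=M0/2=0, d=(M1−M0)/(6·1)=9/16, b=Δ0−h0·(2M0+M1)/6=-25/16
seg 1: a=1, c=M1/2=27/16, d=(M2−M1)/(6·2)=-5/8, b=Δ1−h1·(2M1+M2)/6=1/8
seg 2: a=3, c=M2/2=-33/16, d=(M3−M2)/(6·1)=11/16, b=Δ2−h2·(2M2+M3)/6=-5/8
t_q=7/2 → seg 2, τ=1/2; S=3+-5/8·τ+-33/16·τ²+11/16·τ³=289/128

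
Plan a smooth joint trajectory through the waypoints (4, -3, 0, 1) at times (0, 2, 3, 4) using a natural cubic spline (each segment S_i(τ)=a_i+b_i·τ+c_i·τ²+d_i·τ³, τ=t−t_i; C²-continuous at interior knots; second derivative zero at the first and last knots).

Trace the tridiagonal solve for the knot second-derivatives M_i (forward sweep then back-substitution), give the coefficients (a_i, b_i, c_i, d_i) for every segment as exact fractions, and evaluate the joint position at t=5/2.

  seg 0: a=4 b=-273/46 c=0 d=14/23
  seg 1: a=-3 b=63/46 c=84/23 d=-93/46
  seg 2: a=0 b=60/23 c=-111/46 d=37/46
S(5/2) = -609/368

Δ: Δ0=-7/2, Δ1=3, Δ2=1
row 1: diag=6, rhs=39; c'=1/6, d'=13/2
row 2: denom=4−1·1/6=23/6; d'=(-12−1·13/2)/(23/6)=-111/23
back: M2=-111/23
back: M1=13/2−1/6·-111/23=168/23
M: M0=0, M1=168/23, M2=-111/23, M3=0
seg 0: a=4, c=M0/2=0, d=(M1−M0)/(6·2)=14/23, b=Δ0−h0·(2M0+M1)/6=-273/46
seg 1: a=-3, c=M1/2=84/23, d=(M2−M1)/(6·1)=-93/46, b=Δ1−h1·(2M1+M2)/6=63/46
seg 2: a=0, c=M2/2=-111/46, d=(M3−M2)/(6·1)=37/46, b=Δ2−h2·(2M2+M3)/6=60/23
t_q=5/2 → seg 1, τ=1/2; S=-3+63/46·τ+84/23·τ²+-93/46·τ³=-609/368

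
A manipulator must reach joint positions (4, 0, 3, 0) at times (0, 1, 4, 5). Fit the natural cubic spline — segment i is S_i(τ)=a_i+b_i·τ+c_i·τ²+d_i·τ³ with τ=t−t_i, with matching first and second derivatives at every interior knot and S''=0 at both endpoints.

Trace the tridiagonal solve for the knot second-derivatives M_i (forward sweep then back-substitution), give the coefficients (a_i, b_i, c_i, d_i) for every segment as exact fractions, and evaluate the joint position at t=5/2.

Δ: Δ0=-4, Δ1=1, Δ2=-3
row 1: diag=8, rhs=30; c'=3/8, d'=15/4
row 2: denom=8−3·3/8=55/8; d'=(-24−3·15/4)/(55/8)=-282/55
back: M2=-282/55
back: M1=15/4−3/8·-282/55=312/55
M: M0=0, M1=312/55, M2=-282/55, M3=0
seg 0: a=4, c=M0/2=0, d=(M1−M0)/(6·1)=52/55, b=Δ0−h0·(2M0+M1)/6=-272/55
seg 1: a=0, c=M1/2=156/55, d=(M2−M1)/(6·3)=-3/5, b=Δ1−h1·(2M1+M2)/6=-116/55
seg 2: a=3, c=M2/2=-141/55, d=(M3−M2)/(6·1)=47/55, b=Δ2−h2·(2M2+M3)/6=-71/55
t_q=5/2 → seg 1, τ=3/2; S=0+-116/55·τ+156/55·τ²+-3/5·τ³=105/88

  seg 0: a=4 b=-272/55 c=0 d=52/55
  seg 1: a=0 b=-116/55 c=156/55 d=-3/5
  seg 2: a=3 b=-71/55 c=-141/55 d=47/55
S(5/2) = 105/88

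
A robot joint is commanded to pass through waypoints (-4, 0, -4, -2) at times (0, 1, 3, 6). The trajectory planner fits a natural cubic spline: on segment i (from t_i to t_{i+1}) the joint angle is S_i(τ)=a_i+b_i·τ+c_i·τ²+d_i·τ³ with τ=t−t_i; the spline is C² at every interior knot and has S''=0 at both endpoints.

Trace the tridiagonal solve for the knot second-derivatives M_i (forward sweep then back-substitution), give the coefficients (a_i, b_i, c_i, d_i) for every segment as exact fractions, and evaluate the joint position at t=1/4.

Δ: Δ0=4, Δ1=-2, Δ2=2/3
row 1: diag=6, rhs=-36; c'=1/3, d'=-6
row 2: denom=10−2·1/3=28/3; d'=(16−2·-6)/(28/3)=3
back: M2=3
back: M1=-6−1/3·3=-7
M: M0=0, M1=-7, M2=3, M3=0
seg 0: a=-4, c=M0/2=0, d=(M1−M0)/(6·1)=-7/6, b=Δ0−h0·(2M0+M1)/6=31/6
seg 1: a=0, c=M1/2=-7/2, d=(M2−M1)/(6·2)=5/6, b=Δ1−h1·(2M1+M2)/6=5/3
seg 2: a=-4, c=M2/2=3/2, d=(M3−M2)/(6·3)=-1/6, b=Δ2−h2·(2M2+M3)/6=-7/3
t_q=1/4 → seg 0, τ=1/4; S=-4+31/6·τ+0·τ²+-7/6·τ³=-349/128

  seg 0: a=-4 b=31/6 c=0 d=-7/6
  seg 1: a=0 b=5/3 c=-7/2 d=5/6
  seg 2: a=-4 b=-7/3 c=3/2 d=-1/6
S(1/4) = -349/128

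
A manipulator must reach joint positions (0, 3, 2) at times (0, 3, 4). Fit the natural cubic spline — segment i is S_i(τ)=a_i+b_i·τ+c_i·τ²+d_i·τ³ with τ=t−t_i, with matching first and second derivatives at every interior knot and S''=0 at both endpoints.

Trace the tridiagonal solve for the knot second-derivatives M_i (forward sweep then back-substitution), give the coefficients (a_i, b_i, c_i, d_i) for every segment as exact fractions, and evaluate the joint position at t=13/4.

Δ: Δ0=1, Δ1=-1
row 1: diag=8, rhs=-12; c'=1/8, d'=-3/2
back: M1=-3/2
M: M0=0, M1=-3/2, M2=0
seg 0: a=0, c=M0/2=0, d=(M1−M0)/(6·3)=-1/12, b=Δ0−h0·(2M0+M1)/6=7/4
seg 1: a=3, c=M1/2=-3/4, d=(M2−M1)/(6·1)=1/4, b=Δ1−h1·(2M1+M2)/6=-1/2
t_q=13/4 → seg 1, τ=1/4; S=3+-1/2·τ+-3/4·τ²+1/4·τ³=725/256

  seg 0: a=0 b=7/4 c=0 d=-1/12
  seg 1: a=3 b=-1/2 c=-3/4 d=1/4
S(13/4) = 725/256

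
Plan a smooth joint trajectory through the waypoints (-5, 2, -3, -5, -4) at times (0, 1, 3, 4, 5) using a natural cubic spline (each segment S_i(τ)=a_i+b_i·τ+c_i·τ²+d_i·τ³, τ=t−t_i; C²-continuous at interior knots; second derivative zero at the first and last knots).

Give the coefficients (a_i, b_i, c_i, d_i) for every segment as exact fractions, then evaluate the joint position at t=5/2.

  seg 0: a=-5 b=2141/244 c=0 d=-433/244
  seg 1: a=2 b=421/122 c=-1299/244 d=573/488
  seg 2: a=-3 b=-229/61 c=105/61 d=2/61
  seg 3: a=-5 b=-13/61 c=111/61 d=-37/61
S(5/2) = -3277/3904

Δ: Δ0=7, Δ1=-5/2, Δ2=-2, Δ3=1
row 1: diag=6, rhs=-57; c'=1/3, d'=-19/2
row 2: denom=6−2·1/3=16/3; d'=(3−2·-19/2)/(16/3)=33/8
row 3: denom=4−1·3/16=61/16; d'=(18−1·33/8)/(61/16)=222/61
back: M3=222/61
back: M2=33/8−3/16·222/61=210/61
back: M1=-19/2−1/3·210/61=-1299/122
M: M0=0, M1=-1299/122, M2=210/61, M3=222/61, M4=0
seg 0: a=-5, c=M0/2=0, d=(M1−M0)/(6·1)=-433/244, b=Δ0−h0·(2M0+M1)/6=2141/244
seg 1: a=2, c=M1/2=-1299/244, d=(M2−M1)/(6·2)=573/488, b=Δ1−h1·(2M1+M2)/6=421/122
seg 2: a=-3, c=M2/2=105/61, d=(M3−M2)/(6·1)=2/61, b=Δ2−h2·(2M2+M3)/6=-229/61
seg 3: a=-5, c=M3/2=111/61, d=(M4−M3)/(6·1)=-37/61, b=Δ3−h3·(2M3+M4)/6=-13/61
t_q=5/2 → seg 1, τ=3/2; S=2+421/122·τ+-1299/244·τ²+573/488·τ³=-3277/3904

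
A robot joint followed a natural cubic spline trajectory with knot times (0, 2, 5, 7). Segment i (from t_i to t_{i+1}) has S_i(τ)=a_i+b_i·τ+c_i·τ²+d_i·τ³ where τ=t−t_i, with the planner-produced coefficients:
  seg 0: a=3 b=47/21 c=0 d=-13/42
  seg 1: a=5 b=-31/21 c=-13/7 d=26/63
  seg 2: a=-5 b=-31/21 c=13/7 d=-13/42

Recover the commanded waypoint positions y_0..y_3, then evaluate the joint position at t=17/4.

y_0=3 y_1=5 y_2=-5 y_3=-3
S(17/4) = -677/224

y_0 = S_0(0) = a_0 = 3
y_1 = S_1(0) = a_1 = 5
y_2 = S_2(0) = a_2 = -5
y_3 = S_2(2) = -3
t_q=17/4 is in segment 1 (τ=9/4); S_1(τ)=-677/224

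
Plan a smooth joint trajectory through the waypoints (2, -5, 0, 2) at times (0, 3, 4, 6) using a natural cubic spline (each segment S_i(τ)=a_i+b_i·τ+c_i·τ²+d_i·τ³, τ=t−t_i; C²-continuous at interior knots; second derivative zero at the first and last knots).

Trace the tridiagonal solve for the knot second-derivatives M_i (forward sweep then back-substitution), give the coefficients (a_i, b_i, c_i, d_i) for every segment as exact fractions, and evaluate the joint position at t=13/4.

Δ: Δ0=-7/3, Δ1=5, Δ2=1
row 1: diag=8, rhs=44; c'=1/8, d'=11/2
row 2: denom=6−1·1/8=47/8; d'=(-24−1·11/2)/(47/8)=-236/47
back: M2=-236/47
back: M1=11/2−1/8·-236/47=288/47
M: M0=0, M1=288/47, M2=-236/47, M3=0
seg 0: a=2, c=M0/2=0, d=(M1−M0)/(6·3)=16/47, b=Δ0−h0·(2M0+M1)/6=-761/141
seg 1: a=-5, c=M1/2=144/47, d=(M2−M1)/(6·1)=-262/141, b=Δ1−h1·(2M1+M2)/6=535/141
seg 2: a=0, c=M2/2=-118/47, d=(M3−M2)/(6·2)=59/141, b=Δ2−h2·(2M2+M3)/6=613/141
t_q=13/4 → seg 1, τ=1/4; S=-5+535/141·τ+144/47·τ²+-262/141·τ³=-5849/1504

  seg 0: a=2 b=-761/141 c=0 d=16/47
  seg 1: a=-5 b=535/141 c=144/47 d=-262/141
  seg 2: a=0 b=613/141 c=-118/47 d=59/141
S(13/4) = -5849/1504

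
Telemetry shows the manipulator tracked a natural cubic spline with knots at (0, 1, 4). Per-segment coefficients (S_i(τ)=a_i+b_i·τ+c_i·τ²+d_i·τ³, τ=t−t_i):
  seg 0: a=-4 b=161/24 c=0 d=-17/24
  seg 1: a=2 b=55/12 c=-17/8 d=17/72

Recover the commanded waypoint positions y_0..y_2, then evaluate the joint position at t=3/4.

y_0=-4 y_1=2 y_2=3
S(3/4) = 375/512

y_0 = S_0(0) = a_0 = -4
y_1 = S_1(0) = a_1 = 2
y_2 = S_1(3) = 3
t_q=3/4 is in segment 0 (τ=3/4); S_0(τ)=375/512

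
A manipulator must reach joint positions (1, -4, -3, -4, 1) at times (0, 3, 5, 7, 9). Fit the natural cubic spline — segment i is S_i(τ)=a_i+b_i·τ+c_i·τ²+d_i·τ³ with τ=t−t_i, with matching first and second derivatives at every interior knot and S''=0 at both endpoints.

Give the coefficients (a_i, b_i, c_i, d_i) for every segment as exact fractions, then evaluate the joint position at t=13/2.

  seg 0: a=1 b=-2131/852 c=0 d=79/852
  seg 1: a=-4 b=1/426 c=237/284 d=-499/1704
  seg 2: a=-3 b=-37/213 c=-131/142 d=647/1704
  seg 3: a=-4 b=295/426 c=385/284 d=-385/1704
S(13/2) = -18425/4544

Δ: Δ0=-5/3, Δ1=1/2, Δ2=-1/2, Δ3=5/2
row 1: diag=10, rhs=13; c'=1/5, d'=13/10
row 2: denom=8−2·1/5=38/5; d'=(-6−2·13/10)/(38/5)=-43/38
row 3: denom=8−2·5/19=142/19; d'=(18−2·-43/38)/(142/19)=385/142
back: M3=385/142
back: M2=-43/38−5/19·385/142=-131/71
back: M1=13/10−1/5·-131/71=237/142
M: M0=0, M1=237/142, M2=-131/71, M3=385/142, M4=0
seg 0: a=1, c=M0/2=0, d=(M1−M0)/(6·3)=79/852, b=Δ0−h0·(2M0+M1)/6=-2131/852
seg 1: a=-4, c=M1/2=237/284, d=(M2−M1)/(6·2)=-499/1704, b=Δ1−h1·(2M1+M2)/6=1/426
seg 2: a=-3, c=M2/2=-131/142, d=(M3−M2)/(6·2)=647/1704, b=Δ2−h2·(2M2+M3)/6=-37/213
seg 3: a=-4, c=M3/2=385/284, d=(M4−M3)/(6·2)=-385/1704, b=Δ3−h3·(2M3+M4)/6=295/426
t_q=13/2 → seg 2, τ=3/2; S=-3+-37/213·τ+-131/142·τ²+647/1704·τ³=-18425/4544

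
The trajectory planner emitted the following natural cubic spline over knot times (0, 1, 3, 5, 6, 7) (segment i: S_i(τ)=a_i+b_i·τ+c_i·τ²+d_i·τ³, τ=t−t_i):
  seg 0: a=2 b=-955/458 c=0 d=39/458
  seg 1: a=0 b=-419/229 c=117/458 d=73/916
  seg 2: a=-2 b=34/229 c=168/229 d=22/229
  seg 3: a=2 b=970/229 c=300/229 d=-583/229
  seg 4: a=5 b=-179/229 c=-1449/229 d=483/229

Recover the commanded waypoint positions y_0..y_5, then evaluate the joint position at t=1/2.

y_0 = S_0(0) = a_0 = 2
y_1 = S_1(0) = a_1 = 0
y_2 = S_2(0) = a_2 = -2
y_3 = S_3(0) = a_3 = 2
y_4 = S_4(0) = a_4 = 5
y_5 = S_4(1) = 0
t_q=1/2 is in segment 0 (τ=1/2); S_0(τ)=3547/3664

y_0=2 y_1=0 y_2=-2 y_3=2 y_4=5 y_5=0
S(1/2) = 3547/3664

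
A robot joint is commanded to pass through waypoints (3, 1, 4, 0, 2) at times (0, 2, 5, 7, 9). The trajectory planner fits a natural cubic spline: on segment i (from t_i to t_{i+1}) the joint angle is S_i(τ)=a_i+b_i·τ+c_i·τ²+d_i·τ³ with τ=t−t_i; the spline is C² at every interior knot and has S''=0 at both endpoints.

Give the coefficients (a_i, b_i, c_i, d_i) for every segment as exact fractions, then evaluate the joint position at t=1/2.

Δ: Δ0=-1, Δ1=1, Δ2=-2, Δ3=1
row 1: diag=10, rhs=12; c'=3/10, d'=6/5
row 2: denom=10−3·3/10=91/10; d'=(-18−3·6/5)/(91/10)=-216/91
row 3: denom=8−2·20/91=688/91; d'=(18−2·-216/91)/(688/91)=1035/344
back: M3=1035/344
back: M2=-216/91−20/91·1035/344=-261/86
back: M1=6/5−3/10·-261/86=363/172
M: M0=0, M1=363/172, M2=-261/86, M3=1035/344, M4=0
seg 0: a=3, c=M0/2=0, d=(M1−M0)/(6·2)=121/688, b=Δ0−h0·(2M0+M1)/6=-293/172
seg 1: a=1, c=M1/2=363/344, d=(M2−M1)/(6·3)=-295/1032, b=Δ1−h1·(2M1+M2)/6=35/86
seg 2: a=4, c=M2/2=-261/172, d=(M3−M2)/(6·2)=693/1376, b=Δ2−h2·(2M2+M3)/6=-337/344
seg 3: a=0, c=M3/2=1035/688, d=(M4−M3)/(6·2)=-345/1376, b=Δ3−h3·(2M3+M4)/6=-173/172
t_q=1/2 → seg 0, τ=1/2; S=3+-293/172·τ+0·τ²+121/688·τ³=11945/5504

  seg 0: a=3 b=-293/172 c=0 d=121/688
  seg 1: a=1 b=35/86 c=363/344 d=-295/1032
  seg 2: a=4 b=-337/344 c=-261/172 d=693/1376
  seg 3: a=0 b=-173/172 c=1035/688 d=-345/1376
S(1/2) = 11945/5504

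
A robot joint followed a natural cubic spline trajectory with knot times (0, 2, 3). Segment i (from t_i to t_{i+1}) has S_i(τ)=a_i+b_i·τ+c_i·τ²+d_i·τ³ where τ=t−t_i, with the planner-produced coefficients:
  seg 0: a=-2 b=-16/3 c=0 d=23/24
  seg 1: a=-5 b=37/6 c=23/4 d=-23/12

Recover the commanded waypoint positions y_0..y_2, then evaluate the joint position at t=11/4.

y_0=-2 y_1=-5 y_2=5
S(11/4) = 525/256

y_0 = S_0(0) = a_0 = -2
y_1 = S_1(0) = a_1 = -5
y_2 = S_1(1) = 5
t_q=11/4 is in segment 1 (τ=3/4); S_1(τ)=525/256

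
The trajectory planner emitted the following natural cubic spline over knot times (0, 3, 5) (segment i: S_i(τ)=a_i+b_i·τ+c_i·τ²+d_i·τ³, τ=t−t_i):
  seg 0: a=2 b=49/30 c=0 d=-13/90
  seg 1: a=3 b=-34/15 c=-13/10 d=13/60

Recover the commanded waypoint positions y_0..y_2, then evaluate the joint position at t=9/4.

y_0=2 y_1=3 y_2=-5
S(9/4) = 2579/640

y_0 = S_0(0) = a_0 = 2
y_1 = S_1(0) = a_1 = 3
y_2 = S_1(2) = -5
t_q=9/4 is in segment 0 (τ=9/4); S_0(τ)=2579/640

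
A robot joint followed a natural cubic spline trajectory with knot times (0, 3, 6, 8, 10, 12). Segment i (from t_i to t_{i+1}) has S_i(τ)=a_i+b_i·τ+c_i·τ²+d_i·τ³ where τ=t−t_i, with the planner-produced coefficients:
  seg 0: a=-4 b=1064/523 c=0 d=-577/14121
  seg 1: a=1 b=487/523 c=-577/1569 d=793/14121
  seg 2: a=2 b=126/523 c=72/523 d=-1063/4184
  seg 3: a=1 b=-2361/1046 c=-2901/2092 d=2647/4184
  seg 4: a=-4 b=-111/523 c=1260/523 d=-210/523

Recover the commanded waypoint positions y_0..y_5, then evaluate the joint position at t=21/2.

y_0 = S_0(0) = a_0 = -4
y_1 = S_1(0) = a_1 = 1
y_2 = S_2(0) = a_2 = 2
y_3 = S_3(0) = a_3 = 1
y_4 = S_4(0) = a_4 = -4
y_5 = S_4(2) = 2
t_q=21/2 is in segment 4 (τ=1/2); S_4(τ)=-7435/2092

y_0=-4 y_1=1 y_2=2 y_3=1 y_4=-4 y_5=2
S(21/2) = -7435/2092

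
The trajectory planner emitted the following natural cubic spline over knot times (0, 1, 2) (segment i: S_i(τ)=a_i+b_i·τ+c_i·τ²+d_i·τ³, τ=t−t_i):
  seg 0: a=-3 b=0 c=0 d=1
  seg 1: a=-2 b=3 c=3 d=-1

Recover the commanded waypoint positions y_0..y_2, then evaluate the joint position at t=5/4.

y_0 = S_0(0) = a_0 = -3
y_1 = S_1(0) = a_1 = -2
y_2 = S_1(1) = 3
t_q=5/4 is in segment 1 (τ=1/4); S_1(τ)=-69/64

y_0=-3 y_1=-2 y_2=3
S(5/4) = -69/64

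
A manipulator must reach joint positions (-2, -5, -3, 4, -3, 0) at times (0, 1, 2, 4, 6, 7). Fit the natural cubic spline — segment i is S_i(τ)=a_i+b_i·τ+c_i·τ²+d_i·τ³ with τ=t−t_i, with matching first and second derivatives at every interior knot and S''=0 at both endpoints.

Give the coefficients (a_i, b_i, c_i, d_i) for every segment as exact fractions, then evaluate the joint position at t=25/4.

Δ: Δ0=-3, Δ1=2, Δ2=7/2, Δ3=-7/2, Δ4=3
row 1: diag=4, rhs=30; c'=1/4, d'=15/2
row 2: denom=6−1·1/4=23/4; d'=(9−1·15/2)/(23/4)=6/23
row 3: denom=8−2·8/23=168/23; d'=(-42−2·6/23)/(168/23)=-163/28
row 4: denom=6−2·23/84=229/42; d'=(39−2·-163/28)/(229/42)=2127/229
back: M4=2127/229
back: M3=-163/28−23/84·2127/229=-3831/458
back: M2=6/23−8/23·-3831/458=726/229
back: M1=15/2−1/4·726/229=1536/229
M: M0=0, M1=1536/229, M2=726/229, M3=-3831/458, M4=2127/229, M5=0
seg 0: a=-2, c=M0/2=0, d=(M1−M0)/(6·1)=256/229, b=Δ0−h0·(2M0+M1)/6=-943/229
seg 1: a=-5, c=M1/2=768/229, d=(M2−M1)/(6·1)=-135/229, b=Δ1−h1·(2M1+M2)/6=-175/229
seg 2: a=-3, c=M2/2=363/229, d=(M3−M2)/(6·2)=-1761/1832, b=Δ2−h2·(2M2+M3)/6=956/229
seg 3: a=4, c=M3/2=-3831/916, d=(M4−M3)/(6·2)=2695/1832, b=Δ3−h3·(2M3+M4)/6=-467/458
seg 4: a=-3, c=M4/2=2127/458, d=(M5−M4)/(6·1)=-709/458, b=Δ4−h4·(2M4+M5)/6=-22/229
t_q=25/4 → seg 4, τ=1/4; S=-3+-22/229·τ+2127/458·τ²+-709/458·τ³=-80841/29312

  seg 0: a=-2 b=-943/229 c=0 d=256/229
  seg 1: a=-5 b=-175/229 c=768/229 d=-135/229
  seg 2: a=-3 b=956/229 c=363/229 d=-1761/1832
  seg 3: a=4 b=-467/458 c=-3831/916 d=2695/1832
  seg 4: a=-3 b=-22/229 c=2127/458 d=-709/458
S(25/4) = -80841/29312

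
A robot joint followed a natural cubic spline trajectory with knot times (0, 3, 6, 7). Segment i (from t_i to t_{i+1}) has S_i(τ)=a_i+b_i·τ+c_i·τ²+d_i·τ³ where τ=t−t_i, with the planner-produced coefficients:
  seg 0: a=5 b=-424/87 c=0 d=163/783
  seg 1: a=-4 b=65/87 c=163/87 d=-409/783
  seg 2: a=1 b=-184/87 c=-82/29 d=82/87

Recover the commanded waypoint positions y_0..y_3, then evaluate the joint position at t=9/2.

y_0=5 y_1=-4 y_2=1 y_3=-3
S(9/2) = -99/232

y_0 = S_0(0) = a_0 = 5
y_1 = S_1(0) = a_1 = -4
y_2 = S_2(0) = a_2 = 1
y_3 = S_2(1) = -3
t_q=9/2 is in segment 1 (τ=3/2); S_1(τ)=-99/232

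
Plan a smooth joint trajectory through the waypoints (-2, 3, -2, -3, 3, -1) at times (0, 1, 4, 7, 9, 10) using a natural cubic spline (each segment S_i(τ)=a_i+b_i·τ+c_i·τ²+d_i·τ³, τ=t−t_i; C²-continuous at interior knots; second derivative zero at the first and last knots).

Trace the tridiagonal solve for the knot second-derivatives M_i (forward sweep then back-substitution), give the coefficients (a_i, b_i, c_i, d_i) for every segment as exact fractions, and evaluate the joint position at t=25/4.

  seg 0: a=-2 b=4373/740 c=0 d=-673/740
  seg 1: a=3 b=1177/370 c=-2019/740 d=7409/19980
  seg 2: a=-2 b=-2351/740 c=338/555 d=61/540
  seg 3: a=-3 b=261/74 c=1203/740 d=-699/740
  seg 4: a=3 b=-483/370 c=-2991/740 d=997/740
S(25/4) = -226309/47360

Δ: Δ0=5, Δ1=-5/3, Δ2=-1/3, Δ3=3, Δ4=-4
row 1: diag=8, rhs=-40; c'=3/8, d'=-5
row 2: denom=12−3·3/8=87/8; d'=(8−3·-5)/(87/8)=184/87
row 3: denom=10−3·8/29=266/29; d'=(20−3·184/87)/(266/29)=198/133
row 4: denom=6−2·29/133=740/133; d'=(-42−2·198/133)/(740/133)=-2991/370
back: M4=-2991/370
back: M3=198/133−29/133·-2991/370=1203/370
back: M2=184/87−8/29·1203/370=676/555
back: M1=-5−3/8·676/555=-2019/370
M: M0=0, M1=-2019/370, M2=676/555, M3=1203/370, M4=-2991/370, M5=0
seg 0: a=-2, c=M0/2=0, d=(M1−M0)/(6·1)=-673/740, b=Δ0−h0·(2M0+M1)/6=4373/740
seg 1: a=3, c=M1/2=-2019/740, d=(M2−M1)/(6·3)=7409/19980, b=Δ1−h1·(2M1+M2)/6=1177/370
seg 2: a=-2, c=M2/2=338/555, d=(M3−M2)/(6·3)=61/540, b=Δ2−h2·(2M2+M3)/6=-2351/740
seg 3: a=-3, c=M3/2=1203/740, d=(M4−M3)/(6·2)=-699/740, b=Δ3−h3·(2M3+M4)/6=261/74
seg 4: a=3, c=M4/2=-2991/740, d=(M5−M4)/(6·1)=997/740, b=Δ4−h4·(2M4+M5)/6=-483/370
t_q=25/4 → seg 2, τ=9/4; S=-2+-2351/740·τ+338/555·τ²+61/540·τ³=-226309/47360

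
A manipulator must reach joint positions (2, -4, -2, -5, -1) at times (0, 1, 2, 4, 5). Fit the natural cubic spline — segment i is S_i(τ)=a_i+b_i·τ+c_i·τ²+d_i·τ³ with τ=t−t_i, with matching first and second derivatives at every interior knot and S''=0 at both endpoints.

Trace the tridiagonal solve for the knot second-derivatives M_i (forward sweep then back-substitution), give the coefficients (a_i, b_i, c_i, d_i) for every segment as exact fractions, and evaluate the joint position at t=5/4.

  seg 0: a=2 b=-510/61 c=0 d=144/61
  seg 1: a=-4 b=-78/61 c=432/61 d=-232/61
  seg 2: a=-2 b=90/61 c=-264/61 d=693/488
  seg 3: a=-5 b=147/122 c=1023/244 d=-341/244
S(5/4) = -1921/488

Δ: Δ0=-6, Δ1=2, Δ2=-3/2, Δ3=4
row 1: diag=4, rhs=48; c'=1/4, d'=12
row 2: denom=6−1·1/4=23/4; d'=(-21−1·12)/(23/4)=-132/23
row 3: denom=6−2·8/23=122/23; d'=(33−2·-132/23)/(122/23)=1023/122
back: M3=1023/122
back: M2=-132/23−8/23·1023/122=-528/61
back: M1=12−1/4·-528/61=864/61
M: M0=0, M1=864/61, M2=-528/61, M3=1023/122, M4=0
seg 0: a=2, c=M0/2=0, d=(M1−M0)/(6·1)=144/61, b=Δ0−h0·(2M0+M1)/6=-510/61
seg 1: a=-4, c=M1/2=432/61, d=(M2−M1)/(6·1)=-232/61, b=Δ1−h1·(2M1+M2)/6=-78/61
seg 2: a=-2, c=M2/2=-264/61, d=(M3−M2)/(6·2)=693/488, b=Δ2−h2·(2M2+M3)/6=90/61
seg 3: a=-5, c=M3/2=1023/244, d=(M4−M3)/(6·1)=-341/244, b=Δ3−h3·(2M3+M4)/6=147/122
t_q=5/4 → seg 1, τ=1/4; S=-4+-78/61·τ+432/61·τ²+-232/61·τ³=-1921/488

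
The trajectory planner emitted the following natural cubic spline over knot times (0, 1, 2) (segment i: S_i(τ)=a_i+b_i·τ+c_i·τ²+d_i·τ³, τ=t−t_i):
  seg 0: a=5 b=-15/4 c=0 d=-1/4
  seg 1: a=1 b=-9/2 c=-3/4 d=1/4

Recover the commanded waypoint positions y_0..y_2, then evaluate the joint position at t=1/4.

y_0 = S_0(0) = a_0 = 5
y_1 = S_1(0) = a_1 = 1
y_2 = S_1(1) = -4
t_q=1/4 is in segment 0 (τ=1/4); S_0(τ)=1039/256

y_0=5 y_1=1 y_2=-4
S(1/4) = 1039/256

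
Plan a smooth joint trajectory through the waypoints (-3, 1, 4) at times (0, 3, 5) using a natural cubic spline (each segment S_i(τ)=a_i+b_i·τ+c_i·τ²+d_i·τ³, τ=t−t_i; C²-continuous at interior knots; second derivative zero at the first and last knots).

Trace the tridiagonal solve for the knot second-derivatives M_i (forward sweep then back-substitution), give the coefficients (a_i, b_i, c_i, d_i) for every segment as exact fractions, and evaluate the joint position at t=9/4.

  seg 0: a=-3 b=77/60 c=0 d=1/180
  seg 1: a=1 b=43/30 c=1/20 d=-1/120
S(9/4) = -63/1280

Δ: Δ0=4/3, Δ1=3/2
row 1: diag=10, rhs=1; c'=1/5, d'=1/10
back: M1=1/10
M: M0=0, M1=1/10, M2=0
seg 0: a=-3, c=M0/2=0, d=(M1−M0)/(6·3)=1/180, b=Δ0−h0·(2M0+M1)/6=77/60
seg 1: a=1, c=M1/2=1/20, d=(M2−M1)/(6·2)=-1/120, b=Δ1−h1·(2M1+M2)/6=43/30
t_q=9/4 → seg 0, τ=9/4; S=-3+77/60·τ+0·τ²+1/180·τ³=-63/1280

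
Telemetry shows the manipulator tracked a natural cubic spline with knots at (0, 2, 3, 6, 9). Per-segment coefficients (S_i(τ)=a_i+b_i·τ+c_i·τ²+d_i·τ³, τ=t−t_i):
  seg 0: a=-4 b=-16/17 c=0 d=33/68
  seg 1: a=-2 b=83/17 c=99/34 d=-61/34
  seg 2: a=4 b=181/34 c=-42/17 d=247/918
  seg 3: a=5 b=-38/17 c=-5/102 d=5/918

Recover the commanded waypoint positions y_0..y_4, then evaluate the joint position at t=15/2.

y_0 = S_0(0) = a_0 = -4
y_1 = S_1(0) = a_1 = -2
y_2 = S_2(0) = a_2 = 4
y_3 = S_3(0) = a_3 = 5
y_4 = S_3(3) = -2
t_q=15/2 is in segment 3 (τ=3/2); S_3(τ)=423/272

y_0=-4 y_1=-2 y_2=4 y_3=5 y_4=-2
S(15/2) = 423/272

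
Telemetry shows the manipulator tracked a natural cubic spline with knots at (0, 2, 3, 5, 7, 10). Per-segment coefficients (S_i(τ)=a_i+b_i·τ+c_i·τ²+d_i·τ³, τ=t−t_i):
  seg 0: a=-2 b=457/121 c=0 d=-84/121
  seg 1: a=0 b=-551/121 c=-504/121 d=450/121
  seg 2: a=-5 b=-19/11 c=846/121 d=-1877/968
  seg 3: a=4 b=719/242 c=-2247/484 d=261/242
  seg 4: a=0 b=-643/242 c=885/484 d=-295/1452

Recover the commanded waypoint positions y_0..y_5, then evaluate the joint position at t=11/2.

y_0=-2 y_1=0 y_2=-5 y_3=4 y_4=0 y_5=3
S(11/2) = 4317/968

y_0 = S_0(0) = a_0 = -2
y_1 = S_1(0) = a_1 = 0
y_2 = S_2(0) = a_2 = -5
y_3 = S_3(0) = a_3 = 4
y_4 = S_4(0) = a_4 = 0
y_5 = S_4(3) = 3
t_q=11/2 is in segment 3 (τ=1/2); S_3(τ)=4317/968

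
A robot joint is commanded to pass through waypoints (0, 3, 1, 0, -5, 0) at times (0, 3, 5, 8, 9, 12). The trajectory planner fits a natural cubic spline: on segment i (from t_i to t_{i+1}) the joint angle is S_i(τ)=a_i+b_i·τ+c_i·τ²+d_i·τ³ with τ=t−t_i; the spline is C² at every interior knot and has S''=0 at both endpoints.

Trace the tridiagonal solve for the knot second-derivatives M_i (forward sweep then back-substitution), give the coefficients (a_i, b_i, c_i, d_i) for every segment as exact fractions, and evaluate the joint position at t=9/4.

  seg 0: a=0 b=135/74 c=0 d=-61/666
  seg 1: a=3 b=-24/37 c=-61/74 d=12/37
  seg 2: a=1 b=-2/37 c=83/74 d=-809/1998
  seg 3: a=0 b=-315/74 c=-280/111 d=395/222
  seg 4: a=-5 b=-440/111 c=625/222 d=-625/1998
S(9/4) = 14499/4736

Δ: Δ0=1, Δ1=-1, Δ2=-1/3, Δ3=-5, Δ4=5/3
row 1: diag=10, rhs=-12; c'=1/5, d'=-6/5
row 2: denom=10−2·1/5=48/5; d'=(4−2·-6/5)/(48/5)=2/3
row 3: denom=8−3·5/16=113/16; d'=(-28−3·2/3)/(113/16)=-480/113
row 4: denom=8−1·16/113=888/113; d'=(40−1·-480/113)/(888/113)=625/111
back: M4=625/111
back: M3=-480/113−16/113·625/111=-560/111
back: M2=2/3−5/16·-560/111=83/37
back: M1=-6/5−1/5·83/37=-61/37
M: M0=0, M1=-61/37, M2=83/37, M3=-560/111, M4=625/111, M5=0
seg 0: a=0, c=M0/2=0, d=(M1−M0)/(6·3)=-61/666, b=Δ0−h0·(2M0+M1)/6=135/74
seg 1: a=3, c=M1/2=-61/74, d=(M2−M1)/(6·2)=12/37, b=Δ1−h1·(2M1+M2)/6=-24/37
seg 2: a=1, c=M2/2=83/74, d=(M3−M2)/(6·3)=-809/1998, b=Δ2−h2·(2M2+M3)/6=-2/37
seg 3: a=0, c=M3/2=-280/111, d=(M4−M3)/(6·1)=395/222, b=Δ3−h3·(2M3+M4)/6=-315/74
seg 4: a=-5, c=M4/2=625/222, d=(M5−M4)/(6·3)=-625/1998, b=Δ4−h4·(2M4+M5)/6=-440/111
t_q=9/4 → seg 0, τ=9/4; S=0+135/74·τ+0·τ²+-61/666·τ³=14499/4736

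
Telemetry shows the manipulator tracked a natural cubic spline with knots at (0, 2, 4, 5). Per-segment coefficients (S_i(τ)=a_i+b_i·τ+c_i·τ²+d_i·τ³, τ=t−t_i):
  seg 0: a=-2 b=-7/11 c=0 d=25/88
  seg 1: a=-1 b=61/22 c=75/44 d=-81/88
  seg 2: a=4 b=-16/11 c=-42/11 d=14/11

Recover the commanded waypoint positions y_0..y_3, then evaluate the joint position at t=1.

y_0=-2 y_1=-1 y_2=4 y_3=0
S(1) = -207/88

y_0 = S_0(0) = a_0 = -2
y_1 = S_1(0) = a_1 = -1
y_2 = S_2(0) = a_2 = 4
y_3 = S_2(1) = 0
t_q=1 is in segment 0 (τ=1); S_0(τ)=-207/88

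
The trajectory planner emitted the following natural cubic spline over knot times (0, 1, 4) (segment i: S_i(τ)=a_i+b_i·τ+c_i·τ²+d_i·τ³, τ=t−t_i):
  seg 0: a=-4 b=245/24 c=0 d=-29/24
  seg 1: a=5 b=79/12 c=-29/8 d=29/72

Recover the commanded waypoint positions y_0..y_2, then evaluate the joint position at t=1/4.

y_0=-4 y_1=5 y_2=3
S(1/4) = -751/512

y_0 = S_0(0) = a_0 = -4
y_1 = S_1(0) = a_1 = 5
y_2 = S_1(3) = 3
t_q=1/4 is in segment 0 (τ=1/4); S_0(τ)=-751/512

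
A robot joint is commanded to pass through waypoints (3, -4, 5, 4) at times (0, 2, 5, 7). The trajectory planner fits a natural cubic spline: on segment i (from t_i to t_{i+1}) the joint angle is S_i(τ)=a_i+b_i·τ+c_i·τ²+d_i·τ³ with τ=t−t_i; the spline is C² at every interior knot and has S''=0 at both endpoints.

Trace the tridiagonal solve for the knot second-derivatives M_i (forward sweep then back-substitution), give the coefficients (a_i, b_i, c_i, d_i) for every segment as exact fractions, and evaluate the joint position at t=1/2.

  seg 0: a=3 b=-939/182 c=0 d=151/364
  seg 1: a=-4 b=-33/182 c=453/182 d=-10/21
  seg 2: a=5 b=345/182 c=-327/182 d=109/364
S(1/2) = 1375/2912

Δ: Δ0=-7/2, Δ1=3, Δ2=-1/2
row 1: diag=10, rhs=39; c'=3/10, d'=39/10
row 2: denom=10−3·3/10=91/10; d'=(-21−3·39/10)/(91/10)=-327/91
back: M2=-327/91
back: M1=39/10−3/10·-327/91=453/91
M: M0=0, M1=453/91, M2=-327/91, M3=0
seg 0: a=3, c=M0/2=0, d=(M1−M0)/(6·2)=151/364, b=Δ0−h0·(2M0+M1)/6=-939/182
seg 1: a=-4, c=M1/2=453/182, d=(M2−M1)/(6·3)=-10/21, b=Δ1−h1·(2M1+M2)/6=-33/182
seg 2: a=5, c=M2/2=-327/182, d=(M3−M2)/(6·2)=109/364, b=Δ2−h2·(2M2+M3)/6=345/182
t_q=1/2 → seg 0, τ=1/2; S=3+-939/182·τ+0·τ²+151/364·τ³=1375/2912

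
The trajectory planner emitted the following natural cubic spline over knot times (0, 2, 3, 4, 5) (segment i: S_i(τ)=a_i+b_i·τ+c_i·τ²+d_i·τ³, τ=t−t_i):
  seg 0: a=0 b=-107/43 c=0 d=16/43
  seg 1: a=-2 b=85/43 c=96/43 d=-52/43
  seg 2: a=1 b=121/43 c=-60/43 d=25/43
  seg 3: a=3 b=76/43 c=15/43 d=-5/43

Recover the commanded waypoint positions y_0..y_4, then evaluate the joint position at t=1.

y_0=0 y_1=-2 y_2=1 y_3=3 y_4=5
S(1) = -91/43

y_0 = S_0(0) = a_0 = 0
y_1 = S_1(0) = a_1 = -2
y_2 = S_2(0) = a_2 = 1
y_3 = S_3(0) = a_3 = 3
y_4 = S_3(1) = 5
t_q=1 is in segment 0 (τ=1); S_0(τ)=-91/43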